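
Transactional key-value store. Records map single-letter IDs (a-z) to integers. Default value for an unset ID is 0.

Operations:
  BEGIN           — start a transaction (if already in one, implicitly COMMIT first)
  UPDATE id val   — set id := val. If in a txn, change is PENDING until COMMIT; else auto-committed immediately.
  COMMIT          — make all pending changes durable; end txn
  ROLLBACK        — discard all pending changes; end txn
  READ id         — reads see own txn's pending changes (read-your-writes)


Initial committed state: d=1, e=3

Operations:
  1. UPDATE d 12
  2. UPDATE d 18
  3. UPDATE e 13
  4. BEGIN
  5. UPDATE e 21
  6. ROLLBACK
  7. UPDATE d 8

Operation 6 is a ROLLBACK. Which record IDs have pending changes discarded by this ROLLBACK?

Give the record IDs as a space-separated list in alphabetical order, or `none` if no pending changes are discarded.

Initial committed: {d=1, e=3}
Op 1: UPDATE d=12 (auto-commit; committed d=12)
Op 2: UPDATE d=18 (auto-commit; committed d=18)
Op 3: UPDATE e=13 (auto-commit; committed e=13)
Op 4: BEGIN: in_txn=True, pending={}
Op 5: UPDATE e=21 (pending; pending now {e=21})
Op 6: ROLLBACK: discarded pending ['e']; in_txn=False
Op 7: UPDATE d=8 (auto-commit; committed d=8)
ROLLBACK at op 6 discards: ['e']

Answer: e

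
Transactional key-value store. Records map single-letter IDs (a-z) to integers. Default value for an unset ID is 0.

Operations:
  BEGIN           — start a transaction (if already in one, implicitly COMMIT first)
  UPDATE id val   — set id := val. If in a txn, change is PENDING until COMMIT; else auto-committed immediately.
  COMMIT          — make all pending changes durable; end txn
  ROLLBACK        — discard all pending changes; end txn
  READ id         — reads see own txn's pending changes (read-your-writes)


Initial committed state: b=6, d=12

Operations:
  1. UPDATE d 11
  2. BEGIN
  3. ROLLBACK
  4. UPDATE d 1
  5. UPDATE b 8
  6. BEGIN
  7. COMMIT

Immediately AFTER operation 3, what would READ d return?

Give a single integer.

Initial committed: {b=6, d=12}
Op 1: UPDATE d=11 (auto-commit; committed d=11)
Op 2: BEGIN: in_txn=True, pending={}
Op 3: ROLLBACK: discarded pending []; in_txn=False
After op 3: visible(d) = 11 (pending={}, committed={b=6, d=11})

Answer: 11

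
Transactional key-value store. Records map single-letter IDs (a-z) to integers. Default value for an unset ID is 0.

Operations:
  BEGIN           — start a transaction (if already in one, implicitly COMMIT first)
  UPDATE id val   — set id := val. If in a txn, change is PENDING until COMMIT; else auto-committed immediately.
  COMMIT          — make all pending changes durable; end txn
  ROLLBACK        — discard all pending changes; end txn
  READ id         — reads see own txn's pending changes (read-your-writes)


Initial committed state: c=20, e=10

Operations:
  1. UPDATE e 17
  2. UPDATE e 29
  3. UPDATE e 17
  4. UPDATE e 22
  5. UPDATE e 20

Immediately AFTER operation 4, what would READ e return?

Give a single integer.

Initial committed: {c=20, e=10}
Op 1: UPDATE e=17 (auto-commit; committed e=17)
Op 2: UPDATE e=29 (auto-commit; committed e=29)
Op 3: UPDATE e=17 (auto-commit; committed e=17)
Op 4: UPDATE e=22 (auto-commit; committed e=22)
After op 4: visible(e) = 22 (pending={}, committed={c=20, e=22})

Answer: 22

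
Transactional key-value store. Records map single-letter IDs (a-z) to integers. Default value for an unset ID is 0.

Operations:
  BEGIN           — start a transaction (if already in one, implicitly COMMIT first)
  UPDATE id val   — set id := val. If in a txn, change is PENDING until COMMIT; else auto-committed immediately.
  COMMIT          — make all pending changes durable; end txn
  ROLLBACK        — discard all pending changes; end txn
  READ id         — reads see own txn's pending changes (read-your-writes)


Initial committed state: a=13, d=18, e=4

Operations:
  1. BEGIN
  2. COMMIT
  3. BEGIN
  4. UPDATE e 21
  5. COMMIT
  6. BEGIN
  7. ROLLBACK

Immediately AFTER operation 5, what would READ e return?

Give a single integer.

Answer: 21

Derivation:
Initial committed: {a=13, d=18, e=4}
Op 1: BEGIN: in_txn=True, pending={}
Op 2: COMMIT: merged [] into committed; committed now {a=13, d=18, e=4}
Op 3: BEGIN: in_txn=True, pending={}
Op 4: UPDATE e=21 (pending; pending now {e=21})
Op 5: COMMIT: merged ['e'] into committed; committed now {a=13, d=18, e=21}
After op 5: visible(e) = 21 (pending={}, committed={a=13, d=18, e=21})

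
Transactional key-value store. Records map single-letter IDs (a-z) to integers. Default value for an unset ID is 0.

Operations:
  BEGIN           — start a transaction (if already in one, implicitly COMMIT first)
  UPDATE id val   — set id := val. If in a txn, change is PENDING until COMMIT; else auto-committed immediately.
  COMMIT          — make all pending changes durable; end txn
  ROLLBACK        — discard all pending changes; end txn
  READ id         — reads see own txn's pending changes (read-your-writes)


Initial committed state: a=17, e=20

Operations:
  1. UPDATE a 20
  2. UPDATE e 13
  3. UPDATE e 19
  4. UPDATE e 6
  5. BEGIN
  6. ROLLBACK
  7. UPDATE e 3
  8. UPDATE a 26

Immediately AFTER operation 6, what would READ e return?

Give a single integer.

Answer: 6

Derivation:
Initial committed: {a=17, e=20}
Op 1: UPDATE a=20 (auto-commit; committed a=20)
Op 2: UPDATE e=13 (auto-commit; committed e=13)
Op 3: UPDATE e=19 (auto-commit; committed e=19)
Op 4: UPDATE e=6 (auto-commit; committed e=6)
Op 5: BEGIN: in_txn=True, pending={}
Op 6: ROLLBACK: discarded pending []; in_txn=False
After op 6: visible(e) = 6 (pending={}, committed={a=20, e=6})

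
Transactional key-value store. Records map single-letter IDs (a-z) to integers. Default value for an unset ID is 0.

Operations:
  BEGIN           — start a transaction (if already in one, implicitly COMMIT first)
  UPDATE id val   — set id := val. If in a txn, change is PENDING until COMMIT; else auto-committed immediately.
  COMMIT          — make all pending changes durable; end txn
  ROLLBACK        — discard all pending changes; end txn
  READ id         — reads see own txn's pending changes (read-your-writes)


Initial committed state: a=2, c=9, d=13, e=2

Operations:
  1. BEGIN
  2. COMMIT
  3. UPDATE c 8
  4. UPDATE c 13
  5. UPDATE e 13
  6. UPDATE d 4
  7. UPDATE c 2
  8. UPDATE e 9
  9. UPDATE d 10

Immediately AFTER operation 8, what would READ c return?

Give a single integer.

Initial committed: {a=2, c=9, d=13, e=2}
Op 1: BEGIN: in_txn=True, pending={}
Op 2: COMMIT: merged [] into committed; committed now {a=2, c=9, d=13, e=2}
Op 3: UPDATE c=8 (auto-commit; committed c=8)
Op 4: UPDATE c=13 (auto-commit; committed c=13)
Op 5: UPDATE e=13 (auto-commit; committed e=13)
Op 6: UPDATE d=4 (auto-commit; committed d=4)
Op 7: UPDATE c=2 (auto-commit; committed c=2)
Op 8: UPDATE e=9 (auto-commit; committed e=9)
After op 8: visible(c) = 2 (pending={}, committed={a=2, c=2, d=4, e=9})

Answer: 2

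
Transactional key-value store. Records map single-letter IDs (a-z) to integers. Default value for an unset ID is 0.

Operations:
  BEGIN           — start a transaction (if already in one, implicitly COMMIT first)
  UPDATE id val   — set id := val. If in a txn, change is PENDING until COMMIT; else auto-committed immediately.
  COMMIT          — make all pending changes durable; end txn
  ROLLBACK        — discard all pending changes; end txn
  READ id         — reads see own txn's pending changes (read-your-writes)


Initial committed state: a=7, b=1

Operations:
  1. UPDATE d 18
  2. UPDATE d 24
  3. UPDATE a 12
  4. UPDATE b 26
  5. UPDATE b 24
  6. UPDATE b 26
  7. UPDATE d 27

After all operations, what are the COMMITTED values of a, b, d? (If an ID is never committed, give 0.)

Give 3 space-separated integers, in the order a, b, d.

Answer: 12 26 27

Derivation:
Initial committed: {a=7, b=1}
Op 1: UPDATE d=18 (auto-commit; committed d=18)
Op 2: UPDATE d=24 (auto-commit; committed d=24)
Op 3: UPDATE a=12 (auto-commit; committed a=12)
Op 4: UPDATE b=26 (auto-commit; committed b=26)
Op 5: UPDATE b=24 (auto-commit; committed b=24)
Op 6: UPDATE b=26 (auto-commit; committed b=26)
Op 7: UPDATE d=27 (auto-commit; committed d=27)
Final committed: {a=12, b=26, d=27}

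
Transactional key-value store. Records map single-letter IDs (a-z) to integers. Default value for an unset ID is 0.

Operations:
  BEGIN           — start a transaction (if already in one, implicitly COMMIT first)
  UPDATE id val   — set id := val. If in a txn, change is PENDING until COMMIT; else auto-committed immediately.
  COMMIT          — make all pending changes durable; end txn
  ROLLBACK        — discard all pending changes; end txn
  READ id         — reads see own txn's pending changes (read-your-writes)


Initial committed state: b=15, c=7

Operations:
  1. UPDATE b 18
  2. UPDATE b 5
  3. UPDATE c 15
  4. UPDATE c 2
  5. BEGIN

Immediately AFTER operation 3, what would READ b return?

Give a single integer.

Initial committed: {b=15, c=7}
Op 1: UPDATE b=18 (auto-commit; committed b=18)
Op 2: UPDATE b=5 (auto-commit; committed b=5)
Op 3: UPDATE c=15 (auto-commit; committed c=15)
After op 3: visible(b) = 5 (pending={}, committed={b=5, c=15})

Answer: 5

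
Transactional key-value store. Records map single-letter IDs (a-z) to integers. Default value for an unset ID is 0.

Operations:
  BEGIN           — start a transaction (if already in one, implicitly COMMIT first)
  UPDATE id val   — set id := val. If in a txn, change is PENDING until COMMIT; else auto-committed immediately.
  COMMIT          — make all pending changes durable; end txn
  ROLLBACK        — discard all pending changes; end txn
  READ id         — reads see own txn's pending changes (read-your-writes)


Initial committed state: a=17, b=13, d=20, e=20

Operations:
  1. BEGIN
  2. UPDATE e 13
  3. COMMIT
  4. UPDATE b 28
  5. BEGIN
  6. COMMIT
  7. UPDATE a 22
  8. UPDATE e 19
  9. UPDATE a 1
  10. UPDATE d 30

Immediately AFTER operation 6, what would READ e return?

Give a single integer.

Answer: 13

Derivation:
Initial committed: {a=17, b=13, d=20, e=20}
Op 1: BEGIN: in_txn=True, pending={}
Op 2: UPDATE e=13 (pending; pending now {e=13})
Op 3: COMMIT: merged ['e'] into committed; committed now {a=17, b=13, d=20, e=13}
Op 4: UPDATE b=28 (auto-commit; committed b=28)
Op 5: BEGIN: in_txn=True, pending={}
Op 6: COMMIT: merged [] into committed; committed now {a=17, b=28, d=20, e=13}
After op 6: visible(e) = 13 (pending={}, committed={a=17, b=28, d=20, e=13})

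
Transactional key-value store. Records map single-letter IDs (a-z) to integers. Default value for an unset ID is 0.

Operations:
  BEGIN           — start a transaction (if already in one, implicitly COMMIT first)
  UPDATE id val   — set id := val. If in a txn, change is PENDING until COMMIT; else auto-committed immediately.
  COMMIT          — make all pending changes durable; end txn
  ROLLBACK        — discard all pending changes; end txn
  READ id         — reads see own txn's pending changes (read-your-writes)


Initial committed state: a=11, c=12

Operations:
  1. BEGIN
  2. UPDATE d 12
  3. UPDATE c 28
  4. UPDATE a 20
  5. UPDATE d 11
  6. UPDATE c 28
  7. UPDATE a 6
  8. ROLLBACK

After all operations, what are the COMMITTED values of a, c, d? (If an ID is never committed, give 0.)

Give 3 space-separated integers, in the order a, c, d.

Answer: 11 12 0

Derivation:
Initial committed: {a=11, c=12}
Op 1: BEGIN: in_txn=True, pending={}
Op 2: UPDATE d=12 (pending; pending now {d=12})
Op 3: UPDATE c=28 (pending; pending now {c=28, d=12})
Op 4: UPDATE a=20 (pending; pending now {a=20, c=28, d=12})
Op 5: UPDATE d=11 (pending; pending now {a=20, c=28, d=11})
Op 6: UPDATE c=28 (pending; pending now {a=20, c=28, d=11})
Op 7: UPDATE a=6 (pending; pending now {a=6, c=28, d=11})
Op 8: ROLLBACK: discarded pending ['a', 'c', 'd']; in_txn=False
Final committed: {a=11, c=12}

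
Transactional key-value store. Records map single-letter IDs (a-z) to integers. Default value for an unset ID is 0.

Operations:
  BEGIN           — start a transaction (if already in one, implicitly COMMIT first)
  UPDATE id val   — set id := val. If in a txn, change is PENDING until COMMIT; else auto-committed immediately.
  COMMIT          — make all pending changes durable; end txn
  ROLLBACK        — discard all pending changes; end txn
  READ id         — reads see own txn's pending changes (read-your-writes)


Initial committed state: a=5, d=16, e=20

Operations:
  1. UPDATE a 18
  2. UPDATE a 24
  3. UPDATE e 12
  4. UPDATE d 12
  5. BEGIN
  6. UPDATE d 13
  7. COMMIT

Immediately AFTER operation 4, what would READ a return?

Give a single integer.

Answer: 24

Derivation:
Initial committed: {a=5, d=16, e=20}
Op 1: UPDATE a=18 (auto-commit; committed a=18)
Op 2: UPDATE a=24 (auto-commit; committed a=24)
Op 3: UPDATE e=12 (auto-commit; committed e=12)
Op 4: UPDATE d=12 (auto-commit; committed d=12)
After op 4: visible(a) = 24 (pending={}, committed={a=24, d=12, e=12})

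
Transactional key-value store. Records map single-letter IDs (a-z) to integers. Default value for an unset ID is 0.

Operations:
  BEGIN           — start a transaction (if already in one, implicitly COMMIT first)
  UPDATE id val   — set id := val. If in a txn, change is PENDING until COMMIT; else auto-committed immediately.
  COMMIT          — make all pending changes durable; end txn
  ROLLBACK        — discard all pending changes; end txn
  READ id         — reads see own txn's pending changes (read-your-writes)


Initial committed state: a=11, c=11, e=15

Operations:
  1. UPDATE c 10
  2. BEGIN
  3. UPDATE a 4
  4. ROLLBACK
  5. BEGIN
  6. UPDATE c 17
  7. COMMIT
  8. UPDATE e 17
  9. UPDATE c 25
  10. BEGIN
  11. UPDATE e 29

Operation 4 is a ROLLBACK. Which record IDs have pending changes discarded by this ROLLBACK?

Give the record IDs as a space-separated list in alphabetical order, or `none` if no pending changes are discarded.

Answer: a

Derivation:
Initial committed: {a=11, c=11, e=15}
Op 1: UPDATE c=10 (auto-commit; committed c=10)
Op 2: BEGIN: in_txn=True, pending={}
Op 3: UPDATE a=4 (pending; pending now {a=4})
Op 4: ROLLBACK: discarded pending ['a']; in_txn=False
Op 5: BEGIN: in_txn=True, pending={}
Op 6: UPDATE c=17 (pending; pending now {c=17})
Op 7: COMMIT: merged ['c'] into committed; committed now {a=11, c=17, e=15}
Op 8: UPDATE e=17 (auto-commit; committed e=17)
Op 9: UPDATE c=25 (auto-commit; committed c=25)
Op 10: BEGIN: in_txn=True, pending={}
Op 11: UPDATE e=29 (pending; pending now {e=29})
ROLLBACK at op 4 discards: ['a']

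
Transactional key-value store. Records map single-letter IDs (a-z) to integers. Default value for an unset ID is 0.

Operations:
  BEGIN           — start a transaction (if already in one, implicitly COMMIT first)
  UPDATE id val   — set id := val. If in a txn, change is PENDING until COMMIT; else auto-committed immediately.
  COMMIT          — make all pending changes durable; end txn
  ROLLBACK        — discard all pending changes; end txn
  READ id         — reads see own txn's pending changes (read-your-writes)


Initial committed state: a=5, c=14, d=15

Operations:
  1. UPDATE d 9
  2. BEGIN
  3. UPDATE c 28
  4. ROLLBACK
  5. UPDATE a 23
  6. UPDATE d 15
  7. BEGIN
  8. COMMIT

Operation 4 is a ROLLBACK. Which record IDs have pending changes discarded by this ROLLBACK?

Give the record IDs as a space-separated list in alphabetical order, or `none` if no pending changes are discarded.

Initial committed: {a=5, c=14, d=15}
Op 1: UPDATE d=9 (auto-commit; committed d=9)
Op 2: BEGIN: in_txn=True, pending={}
Op 3: UPDATE c=28 (pending; pending now {c=28})
Op 4: ROLLBACK: discarded pending ['c']; in_txn=False
Op 5: UPDATE a=23 (auto-commit; committed a=23)
Op 6: UPDATE d=15 (auto-commit; committed d=15)
Op 7: BEGIN: in_txn=True, pending={}
Op 8: COMMIT: merged [] into committed; committed now {a=23, c=14, d=15}
ROLLBACK at op 4 discards: ['c']

Answer: c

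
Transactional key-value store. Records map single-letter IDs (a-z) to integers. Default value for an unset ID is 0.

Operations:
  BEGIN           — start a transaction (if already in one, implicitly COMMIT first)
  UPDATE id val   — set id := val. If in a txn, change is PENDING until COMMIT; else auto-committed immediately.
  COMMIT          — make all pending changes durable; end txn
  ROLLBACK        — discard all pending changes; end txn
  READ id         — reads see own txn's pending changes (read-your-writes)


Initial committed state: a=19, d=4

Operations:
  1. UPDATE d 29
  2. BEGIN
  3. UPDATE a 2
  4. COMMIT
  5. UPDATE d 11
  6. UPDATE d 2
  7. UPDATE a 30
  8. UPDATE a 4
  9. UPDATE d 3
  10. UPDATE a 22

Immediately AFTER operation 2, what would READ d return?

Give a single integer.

Initial committed: {a=19, d=4}
Op 1: UPDATE d=29 (auto-commit; committed d=29)
Op 2: BEGIN: in_txn=True, pending={}
After op 2: visible(d) = 29 (pending={}, committed={a=19, d=29})

Answer: 29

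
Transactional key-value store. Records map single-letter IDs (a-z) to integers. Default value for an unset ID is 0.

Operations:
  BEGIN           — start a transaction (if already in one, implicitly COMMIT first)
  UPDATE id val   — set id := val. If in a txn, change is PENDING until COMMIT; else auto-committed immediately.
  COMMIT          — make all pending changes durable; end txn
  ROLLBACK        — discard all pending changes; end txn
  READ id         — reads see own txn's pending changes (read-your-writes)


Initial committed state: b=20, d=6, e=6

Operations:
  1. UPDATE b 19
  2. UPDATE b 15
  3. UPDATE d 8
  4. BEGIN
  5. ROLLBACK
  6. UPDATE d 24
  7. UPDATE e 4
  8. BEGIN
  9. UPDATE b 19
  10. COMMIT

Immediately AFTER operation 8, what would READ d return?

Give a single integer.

Initial committed: {b=20, d=6, e=6}
Op 1: UPDATE b=19 (auto-commit; committed b=19)
Op 2: UPDATE b=15 (auto-commit; committed b=15)
Op 3: UPDATE d=8 (auto-commit; committed d=8)
Op 4: BEGIN: in_txn=True, pending={}
Op 5: ROLLBACK: discarded pending []; in_txn=False
Op 6: UPDATE d=24 (auto-commit; committed d=24)
Op 7: UPDATE e=4 (auto-commit; committed e=4)
Op 8: BEGIN: in_txn=True, pending={}
After op 8: visible(d) = 24 (pending={}, committed={b=15, d=24, e=4})

Answer: 24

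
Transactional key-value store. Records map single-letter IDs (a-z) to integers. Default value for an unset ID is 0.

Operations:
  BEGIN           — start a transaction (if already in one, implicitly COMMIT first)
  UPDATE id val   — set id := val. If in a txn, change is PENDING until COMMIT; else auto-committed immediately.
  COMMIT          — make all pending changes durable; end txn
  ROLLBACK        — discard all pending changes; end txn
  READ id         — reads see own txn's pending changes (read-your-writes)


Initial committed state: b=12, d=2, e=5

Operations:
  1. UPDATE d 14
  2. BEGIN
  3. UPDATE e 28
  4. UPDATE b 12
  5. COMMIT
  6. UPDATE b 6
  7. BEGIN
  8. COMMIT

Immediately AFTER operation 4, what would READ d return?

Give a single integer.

Initial committed: {b=12, d=2, e=5}
Op 1: UPDATE d=14 (auto-commit; committed d=14)
Op 2: BEGIN: in_txn=True, pending={}
Op 3: UPDATE e=28 (pending; pending now {e=28})
Op 4: UPDATE b=12 (pending; pending now {b=12, e=28})
After op 4: visible(d) = 14 (pending={b=12, e=28}, committed={b=12, d=14, e=5})

Answer: 14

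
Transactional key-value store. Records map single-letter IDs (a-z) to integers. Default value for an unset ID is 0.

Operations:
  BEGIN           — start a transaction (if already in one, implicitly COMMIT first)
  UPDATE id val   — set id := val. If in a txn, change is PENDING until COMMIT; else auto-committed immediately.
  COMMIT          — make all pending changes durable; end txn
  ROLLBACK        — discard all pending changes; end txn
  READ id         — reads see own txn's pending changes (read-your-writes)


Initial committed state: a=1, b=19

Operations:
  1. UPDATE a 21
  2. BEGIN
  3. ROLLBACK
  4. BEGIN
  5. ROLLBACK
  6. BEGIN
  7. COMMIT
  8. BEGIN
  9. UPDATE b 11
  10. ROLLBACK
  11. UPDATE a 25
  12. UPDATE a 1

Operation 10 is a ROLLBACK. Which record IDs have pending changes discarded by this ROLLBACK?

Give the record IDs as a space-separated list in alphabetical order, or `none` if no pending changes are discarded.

Answer: b

Derivation:
Initial committed: {a=1, b=19}
Op 1: UPDATE a=21 (auto-commit; committed a=21)
Op 2: BEGIN: in_txn=True, pending={}
Op 3: ROLLBACK: discarded pending []; in_txn=False
Op 4: BEGIN: in_txn=True, pending={}
Op 5: ROLLBACK: discarded pending []; in_txn=False
Op 6: BEGIN: in_txn=True, pending={}
Op 7: COMMIT: merged [] into committed; committed now {a=21, b=19}
Op 8: BEGIN: in_txn=True, pending={}
Op 9: UPDATE b=11 (pending; pending now {b=11})
Op 10: ROLLBACK: discarded pending ['b']; in_txn=False
Op 11: UPDATE a=25 (auto-commit; committed a=25)
Op 12: UPDATE a=1 (auto-commit; committed a=1)
ROLLBACK at op 10 discards: ['b']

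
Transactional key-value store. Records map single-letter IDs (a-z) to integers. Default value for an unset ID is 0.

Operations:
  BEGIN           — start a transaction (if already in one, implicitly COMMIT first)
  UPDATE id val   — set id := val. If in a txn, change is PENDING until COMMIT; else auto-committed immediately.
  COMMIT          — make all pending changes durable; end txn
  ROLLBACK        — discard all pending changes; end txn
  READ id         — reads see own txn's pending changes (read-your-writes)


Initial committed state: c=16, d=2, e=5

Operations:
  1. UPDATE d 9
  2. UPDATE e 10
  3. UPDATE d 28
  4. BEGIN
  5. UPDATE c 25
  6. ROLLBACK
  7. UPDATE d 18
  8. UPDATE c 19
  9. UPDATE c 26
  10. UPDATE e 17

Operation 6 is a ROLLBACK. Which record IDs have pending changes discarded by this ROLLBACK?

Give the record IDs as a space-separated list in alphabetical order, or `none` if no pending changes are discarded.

Answer: c

Derivation:
Initial committed: {c=16, d=2, e=5}
Op 1: UPDATE d=9 (auto-commit; committed d=9)
Op 2: UPDATE e=10 (auto-commit; committed e=10)
Op 3: UPDATE d=28 (auto-commit; committed d=28)
Op 4: BEGIN: in_txn=True, pending={}
Op 5: UPDATE c=25 (pending; pending now {c=25})
Op 6: ROLLBACK: discarded pending ['c']; in_txn=False
Op 7: UPDATE d=18 (auto-commit; committed d=18)
Op 8: UPDATE c=19 (auto-commit; committed c=19)
Op 9: UPDATE c=26 (auto-commit; committed c=26)
Op 10: UPDATE e=17 (auto-commit; committed e=17)
ROLLBACK at op 6 discards: ['c']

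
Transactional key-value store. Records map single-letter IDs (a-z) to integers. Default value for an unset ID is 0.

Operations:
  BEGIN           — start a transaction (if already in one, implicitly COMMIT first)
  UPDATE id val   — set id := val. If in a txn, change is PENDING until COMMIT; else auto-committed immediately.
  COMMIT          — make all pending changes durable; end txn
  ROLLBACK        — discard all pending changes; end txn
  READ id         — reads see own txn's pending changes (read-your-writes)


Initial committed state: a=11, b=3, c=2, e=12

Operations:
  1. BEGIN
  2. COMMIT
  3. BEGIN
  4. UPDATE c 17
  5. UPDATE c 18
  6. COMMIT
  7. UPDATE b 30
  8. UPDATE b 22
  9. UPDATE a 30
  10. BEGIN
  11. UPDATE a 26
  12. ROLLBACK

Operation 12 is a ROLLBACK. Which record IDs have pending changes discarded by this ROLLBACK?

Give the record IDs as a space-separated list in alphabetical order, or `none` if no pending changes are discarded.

Answer: a

Derivation:
Initial committed: {a=11, b=3, c=2, e=12}
Op 1: BEGIN: in_txn=True, pending={}
Op 2: COMMIT: merged [] into committed; committed now {a=11, b=3, c=2, e=12}
Op 3: BEGIN: in_txn=True, pending={}
Op 4: UPDATE c=17 (pending; pending now {c=17})
Op 5: UPDATE c=18 (pending; pending now {c=18})
Op 6: COMMIT: merged ['c'] into committed; committed now {a=11, b=3, c=18, e=12}
Op 7: UPDATE b=30 (auto-commit; committed b=30)
Op 8: UPDATE b=22 (auto-commit; committed b=22)
Op 9: UPDATE a=30 (auto-commit; committed a=30)
Op 10: BEGIN: in_txn=True, pending={}
Op 11: UPDATE a=26 (pending; pending now {a=26})
Op 12: ROLLBACK: discarded pending ['a']; in_txn=False
ROLLBACK at op 12 discards: ['a']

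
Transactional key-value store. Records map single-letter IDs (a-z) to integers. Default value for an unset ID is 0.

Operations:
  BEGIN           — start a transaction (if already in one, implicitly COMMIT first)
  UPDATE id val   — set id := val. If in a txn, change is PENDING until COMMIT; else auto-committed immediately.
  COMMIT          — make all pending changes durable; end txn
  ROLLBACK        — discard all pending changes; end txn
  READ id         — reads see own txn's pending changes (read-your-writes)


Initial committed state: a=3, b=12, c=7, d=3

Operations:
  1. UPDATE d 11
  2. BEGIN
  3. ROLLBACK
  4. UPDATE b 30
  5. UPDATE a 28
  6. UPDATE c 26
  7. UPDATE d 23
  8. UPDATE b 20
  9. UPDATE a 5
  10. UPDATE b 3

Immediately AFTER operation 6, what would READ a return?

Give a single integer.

Initial committed: {a=3, b=12, c=7, d=3}
Op 1: UPDATE d=11 (auto-commit; committed d=11)
Op 2: BEGIN: in_txn=True, pending={}
Op 3: ROLLBACK: discarded pending []; in_txn=False
Op 4: UPDATE b=30 (auto-commit; committed b=30)
Op 5: UPDATE a=28 (auto-commit; committed a=28)
Op 6: UPDATE c=26 (auto-commit; committed c=26)
After op 6: visible(a) = 28 (pending={}, committed={a=28, b=30, c=26, d=11})

Answer: 28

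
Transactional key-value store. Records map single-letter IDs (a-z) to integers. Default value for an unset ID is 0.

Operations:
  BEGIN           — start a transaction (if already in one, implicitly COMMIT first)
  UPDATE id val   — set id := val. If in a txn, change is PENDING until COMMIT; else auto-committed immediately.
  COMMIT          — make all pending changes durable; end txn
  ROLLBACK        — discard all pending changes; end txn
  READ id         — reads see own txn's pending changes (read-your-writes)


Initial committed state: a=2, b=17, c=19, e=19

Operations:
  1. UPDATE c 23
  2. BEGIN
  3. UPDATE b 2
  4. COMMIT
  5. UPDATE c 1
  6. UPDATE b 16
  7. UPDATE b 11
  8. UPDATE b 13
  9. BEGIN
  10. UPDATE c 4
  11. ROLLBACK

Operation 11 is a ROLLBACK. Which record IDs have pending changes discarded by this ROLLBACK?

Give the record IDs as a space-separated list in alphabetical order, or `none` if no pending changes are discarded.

Initial committed: {a=2, b=17, c=19, e=19}
Op 1: UPDATE c=23 (auto-commit; committed c=23)
Op 2: BEGIN: in_txn=True, pending={}
Op 3: UPDATE b=2 (pending; pending now {b=2})
Op 4: COMMIT: merged ['b'] into committed; committed now {a=2, b=2, c=23, e=19}
Op 5: UPDATE c=1 (auto-commit; committed c=1)
Op 6: UPDATE b=16 (auto-commit; committed b=16)
Op 7: UPDATE b=11 (auto-commit; committed b=11)
Op 8: UPDATE b=13 (auto-commit; committed b=13)
Op 9: BEGIN: in_txn=True, pending={}
Op 10: UPDATE c=4 (pending; pending now {c=4})
Op 11: ROLLBACK: discarded pending ['c']; in_txn=False
ROLLBACK at op 11 discards: ['c']

Answer: c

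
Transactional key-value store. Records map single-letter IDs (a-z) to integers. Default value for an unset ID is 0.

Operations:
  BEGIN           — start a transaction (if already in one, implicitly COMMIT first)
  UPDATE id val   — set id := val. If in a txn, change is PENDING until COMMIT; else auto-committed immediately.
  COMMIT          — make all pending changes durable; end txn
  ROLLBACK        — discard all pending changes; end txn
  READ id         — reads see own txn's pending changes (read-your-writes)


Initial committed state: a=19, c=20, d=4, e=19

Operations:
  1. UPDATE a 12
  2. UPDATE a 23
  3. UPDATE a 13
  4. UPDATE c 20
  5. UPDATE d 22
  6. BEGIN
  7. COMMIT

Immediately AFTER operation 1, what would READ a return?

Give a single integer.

Initial committed: {a=19, c=20, d=4, e=19}
Op 1: UPDATE a=12 (auto-commit; committed a=12)
After op 1: visible(a) = 12 (pending={}, committed={a=12, c=20, d=4, e=19})

Answer: 12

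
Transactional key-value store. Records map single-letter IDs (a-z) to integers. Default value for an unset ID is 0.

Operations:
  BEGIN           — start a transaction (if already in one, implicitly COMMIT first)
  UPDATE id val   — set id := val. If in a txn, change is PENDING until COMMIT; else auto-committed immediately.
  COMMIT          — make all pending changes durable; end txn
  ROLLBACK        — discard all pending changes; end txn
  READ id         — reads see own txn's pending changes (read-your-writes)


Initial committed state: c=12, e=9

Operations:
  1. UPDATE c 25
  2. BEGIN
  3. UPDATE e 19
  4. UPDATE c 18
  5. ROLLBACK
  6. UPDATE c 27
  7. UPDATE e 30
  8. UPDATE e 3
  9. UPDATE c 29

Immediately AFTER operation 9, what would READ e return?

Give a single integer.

Initial committed: {c=12, e=9}
Op 1: UPDATE c=25 (auto-commit; committed c=25)
Op 2: BEGIN: in_txn=True, pending={}
Op 3: UPDATE e=19 (pending; pending now {e=19})
Op 4: UPDATE c=18 (pending; pending now {c=18, e=19})
Op 5: ROLLBACK: discarded pending ['c', 'e']; in_txn=False
Op 6: UPDATE c=27 (auto-commit; committed c=27)
Op 7: UPDATE e=30 (auto-commit; committed e=30)
Op 8: UPDATE e=3 (auto-commit; committed e=3)
Op 9: UPDATE c=29 (auto-commit; committed c=29)
After op 9: visible(e) = 3 (pending={}, committed={c=29, e=3})

Answer: 3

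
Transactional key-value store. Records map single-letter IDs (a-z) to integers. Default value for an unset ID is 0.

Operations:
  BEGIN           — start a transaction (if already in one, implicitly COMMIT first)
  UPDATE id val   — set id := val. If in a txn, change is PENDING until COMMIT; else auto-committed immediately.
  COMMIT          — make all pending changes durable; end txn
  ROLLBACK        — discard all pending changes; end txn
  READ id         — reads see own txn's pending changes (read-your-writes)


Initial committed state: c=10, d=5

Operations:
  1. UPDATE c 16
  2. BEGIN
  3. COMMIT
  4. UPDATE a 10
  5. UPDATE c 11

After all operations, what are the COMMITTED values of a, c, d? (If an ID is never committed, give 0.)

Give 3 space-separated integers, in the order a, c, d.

Answer: 10 11 5

Derivation:
Initial committed: {c=10, d=5}
Op 1: UPDATE c=16 (auto-commit; committed c=16)
Op 2: BEGIN: in_txn=True, pending={}
Op 3: COMMIT: merged [] into committed; committed now {c=16, d=5}
Op 4: UPDATE a=10 (auto-commit; committed a=10)
Op 5: UPDATE c=11 (auto-commit; committed c=11)
Final committed: {a=10, c=11, d=5}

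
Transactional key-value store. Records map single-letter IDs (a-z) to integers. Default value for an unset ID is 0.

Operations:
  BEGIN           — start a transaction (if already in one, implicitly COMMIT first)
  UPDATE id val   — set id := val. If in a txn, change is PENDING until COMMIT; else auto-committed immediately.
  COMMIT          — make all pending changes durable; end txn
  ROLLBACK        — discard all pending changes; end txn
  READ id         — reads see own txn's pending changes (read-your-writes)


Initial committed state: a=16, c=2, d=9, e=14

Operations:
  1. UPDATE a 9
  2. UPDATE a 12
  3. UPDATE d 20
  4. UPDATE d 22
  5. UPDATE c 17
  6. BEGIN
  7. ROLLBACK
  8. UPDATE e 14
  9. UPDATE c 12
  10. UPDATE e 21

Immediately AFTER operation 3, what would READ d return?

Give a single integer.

Answer: 20

Derivation:
Initial committed: {a=16, c=2, d=9, e=14}
Op 1: UPDATE a=9 (auto-commit; committed a=9)
Op 2: UPDATE a=12 (auto-commit; committed a=12)
Op 3: UPDATE d=20 (auto-commit; committed d=20)
After op 3: visible(d) = 20 (pending={}, committed={a=12, c=2, d=20, e=14})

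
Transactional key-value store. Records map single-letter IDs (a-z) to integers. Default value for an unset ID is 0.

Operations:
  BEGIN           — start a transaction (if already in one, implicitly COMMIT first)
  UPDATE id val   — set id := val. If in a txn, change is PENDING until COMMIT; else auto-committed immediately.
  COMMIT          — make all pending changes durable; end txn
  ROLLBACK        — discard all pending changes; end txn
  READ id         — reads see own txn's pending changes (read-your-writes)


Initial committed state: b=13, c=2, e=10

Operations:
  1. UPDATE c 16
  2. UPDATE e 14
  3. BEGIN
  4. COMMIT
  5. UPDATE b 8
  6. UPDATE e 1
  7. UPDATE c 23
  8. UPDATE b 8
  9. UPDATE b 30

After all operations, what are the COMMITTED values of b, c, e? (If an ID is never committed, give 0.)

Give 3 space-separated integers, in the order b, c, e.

Initial committed: {b=13, c=2, e=10}
Op 1: UPDATE c=16 (auto-commit; committed c=16)
Op 2: UPDATE e=14 (auto-commit; committed e=14)
Op 3: BEGIN: in_txn=True, pending={}
Op 4: COMMIT: merged [] into committed; committed now {b=13, c=16, e=14}
Op 5: UPDATE b=8 (auto-commit; committed b=8)
Op 6: UPDATE e=1 (auto-commit; committed e=1)
Op 7: UPDATE c=23 (auto-commit; committed c=23)
Op 8: UPDATE b=8 (auto-commit; committed b=8)
Op 9: UPDATE b=30 (auto-commit; committed b=30)
Final committed: {b=30, c=23, e=1}

Answer: 30 23 1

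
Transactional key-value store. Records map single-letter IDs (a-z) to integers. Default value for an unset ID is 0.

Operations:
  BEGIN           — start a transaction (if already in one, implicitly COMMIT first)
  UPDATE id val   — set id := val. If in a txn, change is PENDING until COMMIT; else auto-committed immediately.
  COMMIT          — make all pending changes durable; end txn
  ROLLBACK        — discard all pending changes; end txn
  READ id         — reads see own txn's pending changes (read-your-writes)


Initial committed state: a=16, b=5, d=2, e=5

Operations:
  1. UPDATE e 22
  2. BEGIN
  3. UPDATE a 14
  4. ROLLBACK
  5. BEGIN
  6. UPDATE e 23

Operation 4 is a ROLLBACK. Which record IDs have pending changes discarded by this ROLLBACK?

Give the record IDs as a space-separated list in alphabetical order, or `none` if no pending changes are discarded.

Initial committed: {a=16, b=5, d=2, e=5}
Op 1: UPDATE e=22 (auto-commit; committed e=22)
Op 2: BEGIN: in_txn=True, pending={}
Op 3: UPDATE a=14 (pending; pending now {a=14})
Op 4: ROLLBACK: discarded pending ['a']; in_txn=False
Op 5: BEGIN: in_txn=True, pending={}
Op 6: UPDATE e=23 (pending; pending now {e=23})
ROLLBACK at op 4 discards: ['a']

Answer: a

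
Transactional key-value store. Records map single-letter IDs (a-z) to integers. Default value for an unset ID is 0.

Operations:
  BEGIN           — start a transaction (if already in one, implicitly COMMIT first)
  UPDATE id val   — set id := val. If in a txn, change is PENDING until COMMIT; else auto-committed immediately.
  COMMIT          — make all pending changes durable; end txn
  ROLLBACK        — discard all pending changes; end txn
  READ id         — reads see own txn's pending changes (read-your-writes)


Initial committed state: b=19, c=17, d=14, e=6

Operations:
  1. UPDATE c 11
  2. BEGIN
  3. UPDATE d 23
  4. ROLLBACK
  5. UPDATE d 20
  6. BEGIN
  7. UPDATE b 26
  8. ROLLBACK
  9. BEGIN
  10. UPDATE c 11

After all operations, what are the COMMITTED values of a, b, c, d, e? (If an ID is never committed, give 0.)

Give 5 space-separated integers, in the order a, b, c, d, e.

Initial committed: {b=19, c=17, d=14, e=6}
Op 1: UPDATE c=11 (auto-commit; committed c=11)
Op 2: BEGIN: in_txn=True, pending={}
Op 3: UPDATE d=23 (pending; pending now {d=23})
Op 4: ROLLBACK: discarded pending ['d']; in_txn=False
Op 5: UPDATE d=20 (auto-commit; committed d=20)
Op 6: BEGIN: in_txn=True, pending={}
Op 7: UPDATE b=26 (pending; pending now {b=26})
Op 8: ROLLBACK: discarded pending ['b']; in_txn=False
Op 9: BEGIN: in_txn=True, pending={}
Op 10: UPDATE c=11 (pending; pending now {c=11})
Final committed: {b=19, c=11, d=20, e=6}

Answer: 0 19 11 20 6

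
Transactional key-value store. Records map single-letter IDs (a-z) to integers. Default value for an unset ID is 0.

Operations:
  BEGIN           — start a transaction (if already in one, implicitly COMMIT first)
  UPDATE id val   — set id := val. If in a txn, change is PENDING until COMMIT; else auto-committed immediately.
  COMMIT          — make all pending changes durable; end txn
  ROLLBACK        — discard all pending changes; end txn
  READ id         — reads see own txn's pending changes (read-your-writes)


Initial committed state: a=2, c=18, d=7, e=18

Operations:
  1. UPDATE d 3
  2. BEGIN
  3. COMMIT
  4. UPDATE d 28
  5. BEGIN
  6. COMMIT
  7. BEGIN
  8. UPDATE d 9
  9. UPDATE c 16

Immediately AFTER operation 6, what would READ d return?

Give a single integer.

Initial committed: {a=2, c=18, d=7, e=18}
Op 1: UPDATE d=3 (auto-commit; committed d=3)
Op 2: BEGIN: in_txn=True, pending={}
Op 3: COMMIT: merged [] into committed; committed now {a=2, c=18, d=3, e=18}
Op 4: UPDATE d=28 (auto-commit; committed d=28)
Op 5: BEGIN: in_txn=True, pending={}
Op 6: COMMIT: merged [] into committed; committed now {a=2, c=18, d=28, e=18}
After op 6: visible(d) = 28 (pending={}, committed={a=2, c=18, d=28, e=18})

Answer: 28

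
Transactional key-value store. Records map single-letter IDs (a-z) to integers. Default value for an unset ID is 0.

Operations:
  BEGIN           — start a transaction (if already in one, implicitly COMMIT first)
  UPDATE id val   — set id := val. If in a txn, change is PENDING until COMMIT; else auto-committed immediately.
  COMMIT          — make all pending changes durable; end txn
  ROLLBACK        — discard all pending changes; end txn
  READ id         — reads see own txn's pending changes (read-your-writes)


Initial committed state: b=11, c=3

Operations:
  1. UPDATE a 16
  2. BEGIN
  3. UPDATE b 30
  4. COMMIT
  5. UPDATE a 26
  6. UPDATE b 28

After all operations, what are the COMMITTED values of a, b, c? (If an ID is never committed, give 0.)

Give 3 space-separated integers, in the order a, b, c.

Answer: 26 28 3

Derivation:
Initial committed: {b=11, c=3}
Op 1: UPDATE a=16 (auto-commit; committed a=16)
Op 2: BEGIN: in_txn=True, pending={}
Op 3: UPDATE b=30 (pending; pending now {b=30})
Op 4: COMMIT: merged ['b'] into committed; committed now {a=16, b=30, c=3}
Op 5: UPDATE a=26 (auto-commit; committed a=26)
Op 6: UPDATE b=28 (auto-commit; committed b=28)
Final committed: {a=26, b=28, c=3}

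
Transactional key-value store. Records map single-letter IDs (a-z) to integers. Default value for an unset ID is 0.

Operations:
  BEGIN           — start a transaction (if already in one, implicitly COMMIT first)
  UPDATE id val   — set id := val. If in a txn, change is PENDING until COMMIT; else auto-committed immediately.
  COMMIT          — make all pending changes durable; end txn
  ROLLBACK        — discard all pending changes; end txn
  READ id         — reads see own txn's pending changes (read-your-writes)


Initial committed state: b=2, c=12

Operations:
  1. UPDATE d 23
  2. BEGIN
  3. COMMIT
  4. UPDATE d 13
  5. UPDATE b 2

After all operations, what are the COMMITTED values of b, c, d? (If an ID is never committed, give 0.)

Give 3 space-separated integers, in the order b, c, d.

Answer: 2 12 13

Derivation:
Initial committed: {b=2, c=12}
Op 1: UPDATE d=23 (auto-commit; committed d=23)
Op 2: BEGIN: in_txn=True, pending={}
Op 3: COMMIT: merged [] into committed; committed now {b=2, c=12, d=23}
Op 4: UPDATE d=13 (auto-commit; committed d=13)
Op 5: UPDATE b=2 (auto-commit; committed b=2)
Final committed: {b=2, c=12, d=13}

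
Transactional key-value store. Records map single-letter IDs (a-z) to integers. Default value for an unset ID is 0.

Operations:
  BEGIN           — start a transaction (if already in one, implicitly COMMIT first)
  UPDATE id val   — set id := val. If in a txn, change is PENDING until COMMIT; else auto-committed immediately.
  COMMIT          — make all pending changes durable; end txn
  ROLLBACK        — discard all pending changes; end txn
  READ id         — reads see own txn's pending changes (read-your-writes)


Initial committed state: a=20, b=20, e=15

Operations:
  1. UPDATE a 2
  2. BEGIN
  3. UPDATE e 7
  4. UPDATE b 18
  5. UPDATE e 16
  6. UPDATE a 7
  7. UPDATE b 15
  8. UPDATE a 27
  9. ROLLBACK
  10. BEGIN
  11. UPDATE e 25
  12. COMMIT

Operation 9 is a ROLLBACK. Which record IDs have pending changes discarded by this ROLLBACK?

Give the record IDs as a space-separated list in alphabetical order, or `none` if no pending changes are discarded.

Initial committed: {a=20, b=20, e=15}
Op 1: UPDATE a=2 (auto-commit; committed a=2)
Op 2: BEGIN: in_txn=True, pending={}
Op 3: UPDATE e=7 (pending; pending now {e=7})
Op 4: UPDATE b=18 (pending; pending now {b=18, e=7})
Op 5: UPDATE e=16 (pending; pending now {b=18, e=16})
Op 6: UPDATE a=7 (pending; pending now {a=7, b=18, e=16})
Op 7: UPDATE b=15 (pending; pending now {a=7, b=15, e=16})
Op 8: UPDATE a=27 (pending; pending now {a=27, b=15, e=16})
Op 9: ROLLBACK: discarded pending ['a', 'b', 'e']; in_txn=False
Op 10: BEGIN: in_txn=True, pending={}
Op 11: UPDATE e=25 (pending; pending now {e=25})
Op 12: COMMIT: merged ['e'] into committed; committed now {a=2, b=20, e=25}
ROLLBACK at op 9 discards: ['a', 'b', 'e']

Answer: a b e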